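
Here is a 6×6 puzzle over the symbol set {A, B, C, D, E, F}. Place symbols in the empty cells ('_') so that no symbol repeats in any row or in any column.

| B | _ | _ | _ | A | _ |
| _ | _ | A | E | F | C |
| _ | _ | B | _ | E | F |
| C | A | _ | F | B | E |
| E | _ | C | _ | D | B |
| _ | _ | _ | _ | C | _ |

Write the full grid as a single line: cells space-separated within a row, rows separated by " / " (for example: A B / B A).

B E F C A D / D B A E F C / A C B D E F / C A D F B E / E F C A D B / F D E B C A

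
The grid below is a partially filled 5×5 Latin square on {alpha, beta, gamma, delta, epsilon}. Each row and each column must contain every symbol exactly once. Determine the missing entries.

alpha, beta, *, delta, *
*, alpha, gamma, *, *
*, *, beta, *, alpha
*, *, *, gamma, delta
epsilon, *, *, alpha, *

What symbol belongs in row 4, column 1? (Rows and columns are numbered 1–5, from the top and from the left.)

(r1,c3) = epsilon
(r1,c5) = gamma
(r3,c4) = epsilon
(r4,c1) = beta

beta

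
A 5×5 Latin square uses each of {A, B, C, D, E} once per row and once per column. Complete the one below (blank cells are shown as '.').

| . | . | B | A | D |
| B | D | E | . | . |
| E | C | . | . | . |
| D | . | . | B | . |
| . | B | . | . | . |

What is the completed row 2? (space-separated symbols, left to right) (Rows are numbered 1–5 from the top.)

B D E C A

(r1,c1) = C
(r1,c2) = E
(r2,c4) = C
(r2,c5) = A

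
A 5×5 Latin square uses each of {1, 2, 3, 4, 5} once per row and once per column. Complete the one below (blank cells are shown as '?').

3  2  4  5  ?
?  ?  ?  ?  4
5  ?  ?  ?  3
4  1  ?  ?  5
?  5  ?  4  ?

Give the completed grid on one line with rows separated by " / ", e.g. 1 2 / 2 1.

At row 1, column 5: row 1 has {2,3,4,5}; column 5 has {3,4,5}; that leaves 1.
At row 2, column 2: row 2 has {4}; column 2 has {1,2,5}; that leaves 3.
At row 3, column 2: row 3 has {3,5}; column 2 has {1,2,3,5}; that leaves 4.
At row 5, column 5: row 5 has {4,5}; column 5 has {1,3,4,5}; that leaves 2.
At row 5, column 1: row 5 has {2,4,5}; column 1 has {3,4,5}; that leaves 1.
At row 5, column 3: row 5 has {1,2,4,5}; column 3 has {4}; that leaves 3.
At row 2, column 1: row 2 has {3,4}; column 1 has {1,3,4,5}; that leaves 2.
At row 2, column 4: row 2 has {2,3,4}; column 4 has {4,5}; that leaves 1.
At row 3, column 4: row 3 has {3,4,5}; column 4 has {1,4,5}; that leaves 2.
At row 4, column 3: row 4 has {1,4,5}; column 3 has {3,4}; that leaves 2.
At row 4, column 4: row 4 has {1,2,4,5}; column 4 has {1,2,4,5}; that leaves 3.
At row 2, column 3: row 2 has {1,2,3,4}; column 3 has {2,3,4}; that leaves 5.
At row 3, column 3: row 3 has {2,3,4,5}; column 3 has {2,3,4,5}; that leaves 1.

3 2 4 5 1 / 2 3 5 1 4 / 5 4 1 2 3 / 4 1 2 3 5 / 1 5 3 4 2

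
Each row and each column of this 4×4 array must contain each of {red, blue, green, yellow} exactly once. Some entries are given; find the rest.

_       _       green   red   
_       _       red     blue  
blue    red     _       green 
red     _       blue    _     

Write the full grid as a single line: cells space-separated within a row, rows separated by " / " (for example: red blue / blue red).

yellow blue green red / green yellow red blue / blue red yellow green / red green blue yellow

(r1,c1) = yellow
(r1,c2) = blue
(r2,c1) = green
(r2,c2) = yellow
(r3,c3) = yellow
(r4,c2) = green
(r4,c4) = yellow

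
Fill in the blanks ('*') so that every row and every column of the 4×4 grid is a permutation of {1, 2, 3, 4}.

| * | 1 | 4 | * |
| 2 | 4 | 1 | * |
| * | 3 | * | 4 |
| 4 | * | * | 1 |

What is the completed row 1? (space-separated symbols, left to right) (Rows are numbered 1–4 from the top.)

(r1,c1) = 3
(r1,c4) = 2

3 1 4 2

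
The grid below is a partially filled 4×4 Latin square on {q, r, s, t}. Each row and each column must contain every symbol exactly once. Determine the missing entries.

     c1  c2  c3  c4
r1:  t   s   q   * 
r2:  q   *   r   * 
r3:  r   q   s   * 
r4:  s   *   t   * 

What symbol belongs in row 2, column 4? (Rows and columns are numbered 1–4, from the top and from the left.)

s

At row 1, column 4: row 1 has {q,s,t}; column 4 is empty so far; that leaves r.
At row 2, column 2: row 2 has {q,r}; column 2 has {q,s}; that leaves t.
At row 2, column 4: row 2 has {q,r,t}; column 4 has {r}; that leaves s.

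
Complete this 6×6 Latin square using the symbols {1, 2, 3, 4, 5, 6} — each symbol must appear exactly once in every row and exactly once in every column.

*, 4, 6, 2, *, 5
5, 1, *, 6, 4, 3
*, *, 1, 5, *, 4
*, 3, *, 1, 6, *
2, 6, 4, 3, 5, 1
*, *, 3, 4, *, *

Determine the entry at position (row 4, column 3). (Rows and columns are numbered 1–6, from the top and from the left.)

5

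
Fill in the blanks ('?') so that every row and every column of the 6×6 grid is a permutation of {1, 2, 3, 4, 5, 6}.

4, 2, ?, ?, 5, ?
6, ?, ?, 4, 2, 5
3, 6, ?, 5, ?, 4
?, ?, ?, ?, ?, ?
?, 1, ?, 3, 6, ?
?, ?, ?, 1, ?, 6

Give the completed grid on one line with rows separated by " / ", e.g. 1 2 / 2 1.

4 2 3 6 5 1 / 6 3 1 4 2 5 / 3 6 2 5 1 4 / 1 5 6 2 4 3 / 5 1 4 3 6 2 / 2 4 5 1 3 6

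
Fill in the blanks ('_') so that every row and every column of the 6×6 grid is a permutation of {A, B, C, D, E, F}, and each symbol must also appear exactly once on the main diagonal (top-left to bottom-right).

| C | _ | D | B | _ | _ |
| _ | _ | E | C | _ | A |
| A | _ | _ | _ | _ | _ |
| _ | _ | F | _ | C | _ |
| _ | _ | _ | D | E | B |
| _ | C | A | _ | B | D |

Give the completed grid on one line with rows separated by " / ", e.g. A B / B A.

C E D B A F / B F E C D A / A D B E F C / D B F A C E / F A C D E B / E C A F B D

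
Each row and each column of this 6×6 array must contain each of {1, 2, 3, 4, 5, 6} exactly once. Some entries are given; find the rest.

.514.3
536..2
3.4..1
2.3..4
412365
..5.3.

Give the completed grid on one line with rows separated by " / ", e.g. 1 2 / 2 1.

At row 1, column 1: row 1 has {1,3,4,5}; column 1 has {2,3,4,5}; that leaves 6.
At row 1, column 5: row 1 has {1,3,4,5,6}; column 5 has {3,6}; that leaves 2.
At row 2, column 4: row 2 has {2,3,5,6}; column 4 has {3,4}; that leaves 1.
At row 2, column 5: row 2 has {1,2,3,5,6}; column 5 has {2,3,6}; that leaves 4.
At row 3, column 5: row 3 has {1,3,4}; column 5 has {2,3,4,6}; that leaves 5.
At row 4, column 2: row 4 has {2,3,4}; column 2 has {1,3,5}; that leaves 6.
At row 4, column 4: row 4 has {2,3,4,6}; column 4 has {1,3,4}; that leaves 5.
At row 4, column 5: row 4 has {2,3,4,5,6}; column 5 has {2,3,4,5,6}; that leaves 1.
At row 6, column 1: row 6 has {3,5}; column 1 has {2,3,4,5,6}; that leaves 1.
At row 6, column 6: row 6 has {1,3,5}; column 6 has {1,2,3,4,5}; that leaves 6.
At row 3, column 2: row 3 has {1,3,4,5}; column 2 has {1,3,5,6}; that leaves 2.
At row 3, column 4: row 3 has {1,2,3,4,5}; column 4 has {1,3,4,5}; that leaves 6.
At row 6, column 2: row 6 has {1,3,5,6}; column 2 has {1,2,3,5,6}; that leaves 4.
At row 6, column 4: row 6 has {1,3,4,5,6}; column 4 has {1,3,4,5,6}; that leaves 2.

6 5 1 4 2 3 / 5 3 6 1 4 2 / 3 2 4 6 5 1 / 2 6 3 5 1 4 / 4 1 2 3 6 5 / 1 4 5 2 3 6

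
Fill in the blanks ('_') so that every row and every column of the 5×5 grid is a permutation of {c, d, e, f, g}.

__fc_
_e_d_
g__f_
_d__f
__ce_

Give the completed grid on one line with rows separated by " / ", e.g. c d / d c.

(r1,c2): row 1 has {c,f}; column 2 has {d,e}, so it must be g.
(r2,c3): row 2 has {d,e}; column 3 has {c,f}, so it must be g.
(r2,c5): row 2 has {d,e,g}; column 5 has {f}, so it must be c.
(r3,c2): row 3 has {f,g}; column 2 has {d,e,g}, so it must be c.
(r4,c3): row 4 has {d,f}; column 3 has {c,f,g}, so it must be e.
(r4,c4): row 4 has {d,e,f}; column 4 has {c,d,e,f}, so it must be g.
(r5,c2): row 5 has {c,e}; column 2 has {c,d,e,g}, so it must be f.
(r2,c1): row 2 has {c,d,e,g}; column 1 has {g}, so it must be f.
(r3,c3): row 3 has {c,f,g}; column 3 has {c,e,f,g}, so it must be d.
(r3,c5): row 3 has {c,d,f,g}; column 5 has {c,f}, so it must be e.
(r4,c1): row 4 has {d,e,f,g}; column 1 has {f,g}, so it must be c.
(r5,c1): row 5 has {c,e,f}; column 1 has {c,f,g}, so it must be d.
(r5,c5): row 5 has {c,d,e,f}; column 5 has {c,e,f}, so it must be g.
(r1,c1): row 1 has {c,f,g}; column 1 has {c,d,f,g}, so it must be e.
(r1,c5): row 1 has {c,e,f,g}; column 5 has {c,e,f,g}, so it must be d.

e g f c d / f e g d c / g c d f e / c d e g f / d f c e g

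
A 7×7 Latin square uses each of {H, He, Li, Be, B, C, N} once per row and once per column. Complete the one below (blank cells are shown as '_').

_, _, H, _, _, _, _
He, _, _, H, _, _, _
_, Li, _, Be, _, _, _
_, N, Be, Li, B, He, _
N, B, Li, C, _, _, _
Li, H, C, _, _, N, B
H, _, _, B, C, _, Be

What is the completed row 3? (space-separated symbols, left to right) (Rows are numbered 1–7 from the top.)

(r4,c1): row 4 has {He,Li,Be,B,N}; column 1 has {H,He,Li,N}, so it must be C.
(r4,c7): row 4 has {He,Li,Be,B,C,N}; column 7 has {Be,B}, so it must be H.
(r5,c7): row 5 has {Li,B,C,N}; column 7 has {H,Be,B}, so it must be He.
(r6,c4): row 6 has {H,Li,B,C,N}; column 4 has {H,Li,Be,B,C}, so it must be He.
(r6,c5): row 6 has {H,He,Li,B,C,N}; column 5 has {B,C}, so it must be Be.
(r7,c2): row 7 has {H,Be,B,C}; column 2 has {H,Li,B,N}, so it must be He.
(r7,c3): row 7 has {H,He,Be,B,C}; column 3 has {H,Li,Be,C}, so it must be N.
(r7,c6): row 7 has {H,He,Be,B,C,N}; column 6 has {He,N}, so it must be Li.
(r1,c4): row 1 has {H}; column 4 has {H,He,Li,Be,B,C}, so it must be N.
(r2,c3): row 2 has {H,He}; column 3 has {H,Li,Be,C,N}, so it must be B.
(r3,c1): row 3 has {Li,Be}; column 1 has {H,He,Li,C,N}, so it must be B.
(r3,c3): row 3 has {Li,Be,B}; column 3 has {H,Li,Be,B,C,N}, so it must be He.
(r5,c5): row 5 has {He,Li,B,C,N}; column 5 has {Be,B,C}, so it must be H.
(r5,c6): row 5 has {H,He,Li,B,C,N}; column 6 has {He,Li,N}, so it must be Be.
(r1,c1): row 1 has {H,N}; column 1 has {H,He,Li,B,C,N}, so it must be Be.
(r1,c2): row 1 has {H,Be,N}; column 2 has {H,He,Li,B,N}, so it must be C.
(r1,c6): row 1 has {H,Be,C,N}; column 6 has {He,Li,Be,N}, so it must be B.
(r1,c7): row 1 has {H,Be,B,C,N}; column 7 has {H,He,Be,B}, so it must be Li.
(r2,c2): row 2 has {H,He,B}; column 2 has {H,He,Li,B,C,N}, so it must be Be.
(r2,c6): row 2 has {H,He,Be,B}; column 6 has {He,Li,Be,B,N}, so it must be C.
(r2,c7): row 2 has {H,He,Be,B,C}; column 7 has {H,He,Li,Be,B}, so it must be N.
(r3,c5): row 3 has {He,Li,Be,B}; column 5 has {H,Be,B,C}, so it must be N.
(r3,c6): row 3 has {He,Li,Be,B,N}; column 6 has {He,Li,Be,B,C,N}, so it must be H.
(r3,c7): row 3 has {H,He,Li,Be,B,N}; column 7 has {H,He,Li,Be,B,N}, so it must be C.

B Li He Be N H C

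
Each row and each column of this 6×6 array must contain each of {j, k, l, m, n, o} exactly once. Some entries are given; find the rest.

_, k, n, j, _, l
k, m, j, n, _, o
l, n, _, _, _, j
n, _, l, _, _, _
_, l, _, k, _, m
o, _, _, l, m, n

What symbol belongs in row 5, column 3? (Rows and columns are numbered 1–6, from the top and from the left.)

Cell (r1,c1): row 1 has {j,k,l,n}; column 1 has {k,l,n,o} → m.
Cell (r1,c5): row 1 has {j,k,l,m,n}; column 5 has {m} → o.
Cell (r2,c5): row 2 has {j,k,m,n,o}; column 5 has {m,o} → l.
Cell (r3,c5): row 3 has {j,l,n}; column 5 has {l,m,o} → k.
Cell (r4,c5): row 4 has {l,n}; column 5 has {k,l,m,o} → j.
Cell (r4,c6): row 4 has {j,l,n}; column 6 has {j,l,m,n,o} → k.
Cell (r5,c1): row 5 has {k,l,m}; column 1 has {k,l,m,n,o} → j.
Cell (r5,c3): row 5 has {j,k,l,m}; column 3 has {j,l,n} → o.

o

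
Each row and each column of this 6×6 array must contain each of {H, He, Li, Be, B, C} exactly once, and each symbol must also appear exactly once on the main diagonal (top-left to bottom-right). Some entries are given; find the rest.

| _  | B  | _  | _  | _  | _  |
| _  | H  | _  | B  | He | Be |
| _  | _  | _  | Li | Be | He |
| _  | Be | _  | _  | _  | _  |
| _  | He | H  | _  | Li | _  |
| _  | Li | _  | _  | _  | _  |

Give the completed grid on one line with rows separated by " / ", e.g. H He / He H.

Cell (r3,c2): row 3 has {He,Li,Be}; column 2 has {H,He,Li,Be,B} → C.
Cell (r3,c3): row 3 has {He,Li,Be,C}; column 3 has {H}; the diagonal has {H,Li} → B.
Cell (r6,c6): row 6 has {Li}; column 6 has {He,Be}; the diagonal has {H,Li,B} → C.
Cell (r3,c1): row 3 has {He,Li,Be,B,C}; column 1 is empty so far → H.
Cell (r4,c4): row 4 has {Be}; column 4 has {Li,B}; the diagonal has {H,Li,B,C} → He.
Cell (r5,c6): row 5 has {H,He,Li}; column 6 has {He,Be,C} → B.
Cell (r1,c1): row 1 has {B}; column 1 has {H}; the diagonal has {H,He,Li,B,C} → Be.
Cell (r5,c1): row 5 has {H,He,Li,B}; column 1 has {H,Be} → C.
Cell (r5,c4): row 5 has {H,He,Li,B,C}; column 4 has {He,Li,B} → Be.
Cell (r6,c4): row 6 has {Li,C}; column 4 has {He,Li,Be,B} → H.
Cell (r6,c5): row 6 has {H,Li,C}; column 5 has {He,Li,Be} → B.
Cell (r1,c4): row 1 has {Be,B}; column 4 has {H,He,Li,Be,B} → C.
Cell (r1,c5): row 1 has {Be,B,C}; column 5 has {He,Li,Be,B} → H.
Cell (r1,c6): row 1 has {H,Be,B,C}; column 6 has {He,Be,B,C} → Li.
Cell (r2,c1): row 2 has {H,He,Be,B}; column 1 has {H,Be,C} → Li.
Cell (r2,c3): row 2 has {H,He,Li,Be,B}; column 3 has {H,B} → C.
Cell (r4,c1): row 4 has {He,Be}; column 1 has {H,Li,Be,C} → B.
Cell (r4,c3): row 4 has {He,Be,B}; column 3 has {H,B,C} → Li.
Cell (r4,c5): row 4 has {He,Li,Be,B}; column 5 has {H,He,Li,Be,B} → C.
Cell (r4,c6): row 4 has {He,Li,Be,B,C}; column 6 has {He,Li,Be,B,C} → H.
Cell (r6,c1): row 6 has {H,Li,B,C}; column 1 has {H,Li,Be,B,C} → He.
Cell (r6,c3): row 6 has {H,He,Li,B,C}; column 3 has {H,Li,B,C} → Be.
Cell (r1,c3): row 1 has {H,Li,Be,B,C}; column 3 has {H,Li,Be,B,C} → He.

Be B He C H Li / Li H C B He Be / H C B Li Be He / B Be Li He C H / C He H Be Li B / He Li Be H B C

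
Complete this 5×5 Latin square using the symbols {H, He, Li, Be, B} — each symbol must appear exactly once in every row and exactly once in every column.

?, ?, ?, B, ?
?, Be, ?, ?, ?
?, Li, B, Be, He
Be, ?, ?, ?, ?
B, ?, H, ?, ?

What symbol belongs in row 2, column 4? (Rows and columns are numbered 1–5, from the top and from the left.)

H

(r3,c1) = H
(r5,c2) = He
(r5,c4) = Li
(r5,c5) = Be
(r1,c2) = H
(r1,c5) = Li
(r4,c2) = B
(r4,c5) = H
(r1,c1) = He
(r1,c3) = Be
(r2,c1) = Li
(r2,c3) = He
(r2,c4) = H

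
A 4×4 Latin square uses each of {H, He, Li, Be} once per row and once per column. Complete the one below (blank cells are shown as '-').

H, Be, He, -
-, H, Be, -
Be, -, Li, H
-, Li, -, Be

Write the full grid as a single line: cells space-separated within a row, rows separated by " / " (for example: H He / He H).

H Be He Li / Li H Be He / Be He Li H / He Li H Be

(r1,c4) = Li
(r2,c4) = He
(r3,c2) = He
(r4,c1) = He
(r4,c3) = H
(r2,c1) = Li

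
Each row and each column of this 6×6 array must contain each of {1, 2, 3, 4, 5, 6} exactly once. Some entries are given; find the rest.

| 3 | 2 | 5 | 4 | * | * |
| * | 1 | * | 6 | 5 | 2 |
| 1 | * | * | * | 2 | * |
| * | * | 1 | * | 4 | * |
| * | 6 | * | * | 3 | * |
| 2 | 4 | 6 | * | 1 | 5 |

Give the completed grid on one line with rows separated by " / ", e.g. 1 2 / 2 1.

3 2 5 4 6 1 / 4 1 3 6 5 2 / 1 3 4 5 2 6 / 6 5 1 2 4 3 / 5 6 2 1 3 4 / 2 4 6 3 1 5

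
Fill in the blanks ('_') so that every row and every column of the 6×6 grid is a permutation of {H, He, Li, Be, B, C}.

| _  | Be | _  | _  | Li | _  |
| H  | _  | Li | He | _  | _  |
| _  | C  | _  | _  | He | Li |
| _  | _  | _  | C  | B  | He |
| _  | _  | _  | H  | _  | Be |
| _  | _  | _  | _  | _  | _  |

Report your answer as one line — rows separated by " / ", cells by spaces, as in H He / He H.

C Be He B Li H / H B Li He Be C / B C H Be He Li / Li H Be C B He / He Li B H C Be / Be He C Li H B

Cell (r1,c4): row 1 has {Li,Be}; column 4 has {H,He,C} → B.
Cell (r2,c2): row 2 has {H,He,Li}; column 2 has {Be,C} → B.
Cell (r2,c6): row 2 has {H,He,Li,B}; column 6 has {He,Li,Be} → C.
Cell (r3,c4): row 3 has {He,Li,C}; column 4 has {H,He,B,C} → Be.
Cell (r5,c5): row 5 has {H,Be}; column 5 has {He,Li,B} → C.
Cell (r6,c4): row 6 is empty so far; column 4 has {H,He,Be,B,C} → Li.
Cell (r1,c6): row 1 has {Li,Be,B}; column 6 has {He,Li,Be,C} → H.
Cell (r2,c5): row 2 has {H,He,Li,B,C}; column 5 has {He,Li,B,C} → Be.
Cell (r3,c1): row 3 has {He,Li,Be,C}; column 1 has {H} → B.
Cell (r3,c3): row 3 has {He,Li,Be,B,C}; column 3 has {Li} → H.
Cell (r4,c3): row 4 has {He,B,C}; column 3 has {H,Li} → Be.
Cell (r6,c5): row 6 has {Li}; column 5 has {He,Li,Be,B,C} → H.
Cell (r6,c6): row 6 has {H,Li}; column 6 has {H,He,Li,Be,C} → B.
Cell (r4,c1): row 4 has {He,Be,B,C}; column 1 has {H,B} → Li.
Cell (r4,c2): row 4 has {He,Li,Be,B,C}; column 2 has {Be,B,C} → H.
Cell (r5,c1): row 5 has {H,Be,C}; column 1 has {H,Li,B} → He.
Cell (r5,c2): row 5 has {H,He,Be,C}; column 2 has {H,Be,B,C} → Li.
Cell (r5,c3): row 5 has {H,He,Li,Be,C}; column 3 has {H,Li,Be} → B.
Cell (r6,c2): row 6 has {H,Li,B}; column 2 has {H,Li,Be,B,C} → He.
Cell (r6,c3): row 6 has {H,He,Li,B}; column 3 has {H,Li,Be,B} → C.
Cell (r1,c1): row 1 has {H,Li,Be,B}; column 1 has {H,He,Li,B} → C.
Cell (r1,c3): row 1 has {H,Li,Be,B,C}; column 3 has {H,Li,Be,B,C} → He.
Cell (r6,c1): row 6 has {H,He,Li,B,C}; column 1 has {H,He,Li,B,C} → Be.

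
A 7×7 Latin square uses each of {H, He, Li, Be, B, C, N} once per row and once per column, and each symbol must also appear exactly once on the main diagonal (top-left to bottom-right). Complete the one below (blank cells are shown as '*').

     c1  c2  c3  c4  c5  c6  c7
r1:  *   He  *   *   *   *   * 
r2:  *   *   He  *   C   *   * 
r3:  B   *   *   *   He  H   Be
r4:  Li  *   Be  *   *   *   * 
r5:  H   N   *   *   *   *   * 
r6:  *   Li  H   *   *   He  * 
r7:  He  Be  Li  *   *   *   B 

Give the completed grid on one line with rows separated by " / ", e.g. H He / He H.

Be He C N B Li H / N H He Be C B Li / B C N Li He H Be / Li B Be C H N He / H N B He Li Be C / C Li H B Be He N / He Be Li H N C B

(r2,c2) = H
(r3,c2) = C
(r3,c3) = N
(r3,c4) = Li
(r4,c2) = B
(r4,c4) = C
(r4,c6) = N
(r7,c6) = C
(r1,c1) = Be
(r2,c1) = N
(r2,c7) = Li
(r4,c5) = H
(r4,c7) = He
(r5,c5) = Li
(r5,c7) = C
(r6,c1) = C
(r6,c7) = N
(r7,c5) = N
(r1,c5) = B
(r1,c6) = Li
(r1,c7) = H
(r5,c3) = B
(r5,c6) = Be
(r6,c5) = Be
(r7,c4) = H
(r1,c3) = C
(r1,c4) = N
(r2,c6) = B
(r5,c4) = He
(r6,c4) = B
(r2,c4) = Be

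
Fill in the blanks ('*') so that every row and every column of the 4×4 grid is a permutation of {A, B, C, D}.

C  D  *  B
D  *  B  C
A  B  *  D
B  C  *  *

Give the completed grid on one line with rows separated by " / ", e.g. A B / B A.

C D A B / D A B C / A B C D / B C D A

At row 1, column 3: row 1 has {B,C,D}; column 3 has {B}; that leaves A.
At row 2, column 2: row 2 has {B,C,D}; column 2 has {B,C,D}; that leaves A.
At row 3, column 3: row 3 has {A,B,D}; column 3 has {A,B}; that leaves C.
At row 4, column 3: row 4 has {B,C}; column 3 has {A,B,C}; that leaves D.
At row 4, column 4: row 4 has {B,C,D}; column 4 has {B,C,D}; that leaves A.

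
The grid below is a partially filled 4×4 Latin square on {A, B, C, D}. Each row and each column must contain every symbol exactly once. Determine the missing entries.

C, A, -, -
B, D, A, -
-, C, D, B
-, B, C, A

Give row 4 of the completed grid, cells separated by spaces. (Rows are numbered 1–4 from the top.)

D B C A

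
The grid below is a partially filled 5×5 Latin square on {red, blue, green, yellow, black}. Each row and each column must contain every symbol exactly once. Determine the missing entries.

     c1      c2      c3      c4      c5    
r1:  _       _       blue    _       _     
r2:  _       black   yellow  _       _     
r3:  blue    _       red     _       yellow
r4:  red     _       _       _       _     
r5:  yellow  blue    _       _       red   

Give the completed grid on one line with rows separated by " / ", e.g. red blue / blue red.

black red blue yellow green / green black yellow red blue / blue green red black yellow / red yellow green blue black / yellow blue black green red

(r2,c1) = green
(r2,c5) = blue
(r3,c2) = green
(r3,c4) = black
(r4,c2) = yellow
(r5,c4) = green
(r1,c1) = black
(r1,c2) = red
(r1,c4) = yellow
(r1,c5) = green
(r2,c4) = red
(r4,c4) = blue
(r4,c5) = black
(r5,c3) = black
(r4,c3) = green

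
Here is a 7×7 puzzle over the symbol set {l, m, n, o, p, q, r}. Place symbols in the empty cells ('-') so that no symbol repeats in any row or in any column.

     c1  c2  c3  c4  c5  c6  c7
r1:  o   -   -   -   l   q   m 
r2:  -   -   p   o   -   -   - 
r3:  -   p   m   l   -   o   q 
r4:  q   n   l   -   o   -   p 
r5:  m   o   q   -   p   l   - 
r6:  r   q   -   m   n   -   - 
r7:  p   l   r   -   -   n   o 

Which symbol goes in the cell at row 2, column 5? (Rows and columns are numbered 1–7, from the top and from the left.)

q

At row 1, column 2: row 1 has {l,m,o,q}; column 2 has {l,n,o,p,q}; that leaves r.
At row 1, column 3: row 1 has {l,m,o,q,r}; column 3 has {l,m,p,q,r}; that leaves n.
At row 1, column 4: row 1 has {l,m,n,o,q,r}; column 4 has {l,m,o}; that leaves p.
At row 2, column 2: row 2 has {o,p}; column 2 has {l,n,o,p,q,r}; that leaves m.
At row 2, column 6: row 2 has {m,o,p}; column 6 has {l,n,o,q}; that leaves r.
At row 3, column 1: row 3 has {l,m,o,p,q}; column 1 has {m,o,p,q,r}; that leaves n.
At row 3, column 5: row 3 has {l,m,n,o,p,q}; column 5 has {l,n,o,p}; that leaves r.
At row 4, column 4: row 4 has {l,n,o,p,q}; column 4 has {l,m,o,p}; that leaves r.
At row 4, column 6: row 4 has {l,n,o,p,q,r}; column 6 has {l,n,o,q,r}; that leaves m.
At row 5, column 4: row 5 has {l,m,o,p,q}; column 4 has {l,m,o,p,r}; that leaves n.
At row 5, column 7: row 5 has {l,m,n,o,p,q}; column 7 has {m,o,p,q}; that leaves r.
At row 6, column 3: row 6 has {m,n,q,r}; column 3 has {l,m,n,p,q,r}; that leaves o.
At row 6, column 6: row 6 has {m,n,o,q,r}; column 6 has {l,m,n,o,q,r}; that leaves p.
At row 6, column 7: row 6 has {m,n,o,p,q,r}; column 7 has {m,o,p,q,r}; that leaves l.
At row 7, column 4: row 7 has {l,n,o,p,r}; column 4 has {l,m,n,o,p,r}; that leaves q.
At row 7, column 5: row 7 has {l,n,o,p,q,r}; column 5 has {l,n,o,p,r}; that leaves m.
At row 2, column 1: row 2 has {m,o,p,r}; column 1 has {m,n,o,p,q,r}; that leaves l.
At row 2, column 5: row 2 has {l,m,o,p,r}; column 5 has {l,m,n,o,p,r}; that leaves q.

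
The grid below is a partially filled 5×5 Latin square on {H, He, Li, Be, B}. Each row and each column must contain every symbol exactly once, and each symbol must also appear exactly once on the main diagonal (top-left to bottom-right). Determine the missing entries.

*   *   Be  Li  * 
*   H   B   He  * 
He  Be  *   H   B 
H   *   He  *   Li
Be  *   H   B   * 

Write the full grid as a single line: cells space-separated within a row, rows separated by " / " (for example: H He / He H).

B He Be Li H / Li H B He Be / He Be Li H B / H B He Be Li / Be Li H B He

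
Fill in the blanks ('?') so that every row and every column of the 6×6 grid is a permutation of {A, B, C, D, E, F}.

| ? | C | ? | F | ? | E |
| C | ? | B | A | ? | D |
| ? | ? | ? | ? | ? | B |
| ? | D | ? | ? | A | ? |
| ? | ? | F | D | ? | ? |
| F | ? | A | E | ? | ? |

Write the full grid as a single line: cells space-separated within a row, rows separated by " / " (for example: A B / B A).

A C D F B E / C F B A E D / D A E C F B / E D C B A F / B E F D C A / F B A E D C

(r1,c3) = D
(r1,c5) = B
(r3,c4) = C
(r4,c4) = B
(r6,c2) = B
(r6,c6) = C
(r1,c1) = A
(r3,c3) = E
(r4,c1) = E
(r4,c3) = C
(r4,c6) = F
(r5,c1) = B
(r5,c6) = A
(r6,c5) = D
(r3,c1) = D
(r3,c5) = F
(r5,c2) = E
(r5,c5) = C
(r2,c2) = F
(r2,c5) = E
(r3,c2) = A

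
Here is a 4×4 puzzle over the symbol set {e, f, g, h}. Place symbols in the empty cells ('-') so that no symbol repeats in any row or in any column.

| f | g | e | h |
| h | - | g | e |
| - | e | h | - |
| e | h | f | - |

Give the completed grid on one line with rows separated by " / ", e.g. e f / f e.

f g e h / h f g e / g e h f / e h f g

(r2,c2) = f
(r3,c1) = g
(r3,c4) = f
(r4,c4) = g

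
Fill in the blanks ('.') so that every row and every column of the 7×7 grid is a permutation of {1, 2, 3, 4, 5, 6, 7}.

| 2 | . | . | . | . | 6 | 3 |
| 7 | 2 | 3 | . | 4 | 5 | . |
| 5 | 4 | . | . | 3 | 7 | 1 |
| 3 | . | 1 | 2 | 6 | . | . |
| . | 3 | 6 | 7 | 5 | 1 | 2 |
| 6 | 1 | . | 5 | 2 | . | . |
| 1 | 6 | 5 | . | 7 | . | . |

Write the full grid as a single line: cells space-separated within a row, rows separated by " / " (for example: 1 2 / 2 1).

2 5 7 4 1 6 3 / 7 2 3 1 4 5 6 / 5 4 2 6 3 7 1 / 3 7 1 2 6 4 5 / 4 3 6 7 5 1 2 / 6 1 4 5 2 3 7 / 1 6 5 3 7 2 4

(r1,c5) = 1
(r2,c7) = 6
(r3,c3) = 2
(r3,c4) = 6
(r4,c6) = 4
(r5,c1) = 4
(r6,c6) = 3
(r7,c6) = 2
(r7,c7) = 4
(r1,c4) = 4
(r2,c4) = 1
(r6,c7) = 7
(r7,c4) = 3
(r1,c3) = 7
(r4,c7) = 5
(r6,c3) = 4
(r1,c2) = 5
(r4,c2) = 7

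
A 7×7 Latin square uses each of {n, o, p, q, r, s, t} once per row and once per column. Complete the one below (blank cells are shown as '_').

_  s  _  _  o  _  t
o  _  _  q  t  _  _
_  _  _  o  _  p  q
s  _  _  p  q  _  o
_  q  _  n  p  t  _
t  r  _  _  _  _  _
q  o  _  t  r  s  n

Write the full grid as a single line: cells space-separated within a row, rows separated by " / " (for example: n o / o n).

row 1 has {o,s,t}; column 4 has {n,o,p,q,t} — only r is left for (r1,c4).
row 5 has {n,p,q,t}; column 1 has {o,q,s,t} — only r is left for (r5,c1).
row 5 has {n,p,q,r,t}; column 7 has {n,o,q,t} — only s is left for (r5,c7).
row 6 has {r,t}; column 4 has {n,o,p,q,r,t} — only s is left for (r6,c4).
row 6 has {r,s,t}; column 5 has {o,p,q,r,t} — only n is left for (r6,c5).
row 6 has {n,r,s,t}; column 7 has {n,o,q,s,t} — only p is left for (r6,c7).
row 7 has {n,o,q,r,s,t}; column 3 is empty so far — only p is left for (r7,c3).
row 2 has {o,q,t}; column 7 has {n,o,p,q,s,t} — only r is left for (r2,c7).
row 3 has {o,p,q}; column 1 has {o,q,r,s,t} — only n is left for (r3,c1).
row 3 has {n,o,p,q}; column 2 has {o,q,r,s} — only t is left for (r3,c2).
row 3 has {n,o,p,q,t}; column 5 has {n,o,p,q,r,t} — only s is left for (r3,c5).
row 4 has {o,p,q,s}; column 2 has {o,q,r,s,t} — only n is left for (r4,c2).
row 4 has {n,o,p,q,s}; column 6 has {p,s,t} — only r is left for (r4,c6).
row 5 has {n,p,q,r,s,t}; column 3 has {p} — only o is left for (r5,c3).
row 6 has {n,p,r,s,t}; column 3 has {o,p} — only q is left for (r6,c3).
row 6 has {n,p,q,r,s,t}; column 6 has {p,r,s,t} — only o is left for (r6,c6).
row 1 has {o,r,s,t}; column 1 has {n,o,q,r,s,t} — only p is left for (r1,c1).
row 1 has {o,p,r,s,t}; column 3 has {o,p,q} — only n is left for (r1,c3).
row 1 has {n,o,p,r,s,t}; column 6 has {o,p,r,s,t} — only q is left for (r1,c6).
row 2 has {o,q,r,t}; column 2 has {n,o,q,r,s,t} — only p is left for (r2,c2).
row 2 has {o,p,q,r,t}; column 3 has {n,o,p,q} — only s is left for (r2,c3).
row 2 has {o,p,q,r,s,t}; column 6 has {o,p,q,r,s,t} — only n is left for (r2,c6).
row 3 has {n,o,p,q,s,t}; column 3 has {n,o,p,q,s} — only r is left for (r3,c3).
row 4 has {n,o,p,q,r,s}; column 3 has {n,o,p,q,r,s} — only t is left for (r4,c3).

p s n r o q t / o p s q t n r / n t r o s p q / s n t p q r o / r q o n p t s / t r q s n o p / q o p t r s n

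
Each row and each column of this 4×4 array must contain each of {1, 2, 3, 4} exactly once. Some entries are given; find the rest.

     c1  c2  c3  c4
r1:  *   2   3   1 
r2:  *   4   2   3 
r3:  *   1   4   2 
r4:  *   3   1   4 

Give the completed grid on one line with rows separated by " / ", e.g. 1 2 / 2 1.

(r1,c1): row 1 has {1,2,3}; column 1 is empty so far, so it must be 4.
(r2,c1): row 2 has {2,3,4}; column 1 has {4}, so it must be 1.
(r3,c1): row 3 has {1,2,4}; column 1 has {1,4}, so it must be 3.
(r4,c1): row 4 has {1,3,4}; column 1 has {1,3,4}, so it must be 2.

4 2 3 1 / 1 4 2 3 / 3 1 4 2 / 2 3 1 4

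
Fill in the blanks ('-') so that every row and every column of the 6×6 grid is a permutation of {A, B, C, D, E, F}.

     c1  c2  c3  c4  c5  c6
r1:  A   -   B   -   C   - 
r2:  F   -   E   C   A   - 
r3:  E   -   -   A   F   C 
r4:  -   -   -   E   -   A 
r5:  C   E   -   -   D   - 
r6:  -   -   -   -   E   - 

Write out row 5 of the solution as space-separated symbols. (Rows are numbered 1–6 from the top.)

(r3,c3) = D
(r4,c5) = B
(r3,c2) = B
(r4,c1) = D
(r6,c1) = B
(r2,c2) = D
(r2,c6) = B
(r5,c6) = F
(r6,c6) = D
(r1,c2) = F
(r1,c4) = D
(r1,c6) = E
(r4,c2) = C
(r4,c3) = F
(r5,c3) = A
(r5,c4) = B

C E A B D F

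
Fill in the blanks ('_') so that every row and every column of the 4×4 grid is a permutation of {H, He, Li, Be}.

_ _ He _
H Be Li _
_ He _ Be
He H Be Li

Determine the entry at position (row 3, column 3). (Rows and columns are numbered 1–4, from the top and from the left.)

(r1,c2) = Li
(r1,c4) = H
(r2,c4) = He
(r3,c1) = Li
(r3,c3) = H

H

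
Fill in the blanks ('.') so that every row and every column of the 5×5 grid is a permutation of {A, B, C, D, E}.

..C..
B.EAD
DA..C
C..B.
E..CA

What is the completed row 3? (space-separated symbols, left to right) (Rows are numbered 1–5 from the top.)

D A B E C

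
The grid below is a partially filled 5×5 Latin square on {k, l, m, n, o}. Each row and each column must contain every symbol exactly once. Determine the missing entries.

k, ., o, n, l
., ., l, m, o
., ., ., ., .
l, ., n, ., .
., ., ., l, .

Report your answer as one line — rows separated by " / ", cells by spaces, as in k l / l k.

k m o n l / n k l m o / m l k o n / l o n k m / o n m l k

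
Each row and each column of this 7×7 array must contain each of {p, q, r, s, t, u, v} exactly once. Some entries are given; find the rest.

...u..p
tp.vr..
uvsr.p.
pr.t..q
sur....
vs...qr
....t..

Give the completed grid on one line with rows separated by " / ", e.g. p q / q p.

q t v u s r p / t p q v r u s / u v s r q p t / p r u t v s q / s u r q p t v / v s t p u q r / r q p s t v u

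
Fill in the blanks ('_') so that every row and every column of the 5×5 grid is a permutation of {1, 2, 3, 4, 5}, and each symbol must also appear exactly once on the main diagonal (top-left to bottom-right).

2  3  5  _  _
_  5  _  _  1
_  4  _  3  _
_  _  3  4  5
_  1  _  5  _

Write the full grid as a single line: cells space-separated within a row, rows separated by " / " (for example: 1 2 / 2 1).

2 3 5 1 4 / 3 5 4 2 1 / 5 4 1 3 2 / 1 2 3 4 5 / 4 1 2 5 3

(r1,c4) = 1
(r1,c5) = 4
(r2,c4) = 2
(r3,c3) = 1
(r3,c5) = 2
(r4,c1) = 1
(r4,c2) = 2
(r5,c5) = 3
(r2,c3) = 4
(r3,c1) = 5
(r5,c1) = 4
(r5,c3) = 2
(r2,c1) = 3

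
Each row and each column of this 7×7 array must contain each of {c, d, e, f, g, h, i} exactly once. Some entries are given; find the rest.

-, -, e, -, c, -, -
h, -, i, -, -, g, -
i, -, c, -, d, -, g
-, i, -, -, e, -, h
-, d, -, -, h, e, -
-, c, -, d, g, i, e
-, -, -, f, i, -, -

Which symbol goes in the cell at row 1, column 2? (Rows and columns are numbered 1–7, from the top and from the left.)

(r2,c5): row 2 has {g,h,i}; column 5 has {c,d,e,g,h,i}, so it must be f.
(r6,c1): row 6 has {c,d,e,g,i}; column 1 has {h,i}, so it must be f.
(r6,c3): row 6 has {c,d,e,f,g,i}; column 3 has {c,e,i}, so it must be h.
(r2,c2): row 2 has {f,g,h,i}; column 2 has {c,d,i}, so it must be e.
(r2,c4): row 2 has {e,f,g,h,i}; column 4 has {d,f}, so it must be c.
(r2,c7): row 2 has {c,e,f,g,h,i}; column 7 has {e,g,h}, so it must be d.
(r4,c4): row 4 has {e,h,i}; column 4 has {c,d,f}, so it must be g.
(r5,c4): row 5 has {d,e,h}; column 4 has {c,d,f,g}, so it must be i.
(r7,c7): row 7 has {f,i}; column 7 has {d,e,g,h}, so it must be c.
(r1,c4): row 1 has {c,e}; column 4 has {c,d,f,g,i}, so it must be h.
(r3,c4): row 3 has {c,d,g,i}; column 4 has {c,d,f,g,h,i}, so it must be e.
(r5,c7): row 5 has {d,e,h,i}; column 7 has {c,d,e,g,h}, so it must be f.
(r1,c7): row 1 has {c,e,h}; column 7 has {c,d,e,f,g,h}, so it must be i.
(r5,c3): row 5 has {d,e,f,h,i}; column 3 has {c,e,h,i}, so it must be g.
(r7,c3): row 7 has {c,f,i}; column 3 has {c,e,g,h,i}, so it must be d.
(r7,c6): row 7 has {c,d,f,i}; column 6 has {e,g,i}, so it must be h.
(r3,c6): row 3 has {c,d,e,g,i}; column 6 has {e,g,h,i}, so it must be f.
(r4,c3): row 4 has {e,g,h,i}; column 3 has {c,d,e,g,h,i}, so it must be f.
(r5,c1): row 5 has {d,e,f,g,h,i}; column 1 has {f,h,i}, so it must be c.
(r7,c2): row 7 has {c,d,f,h,i}; column 2 has {c,d,e,i}, so it must be g.
(r1,c2): row 1 has {c,e,h,i}; column 2 has {c,d,e,g,i}, so it must be f.

f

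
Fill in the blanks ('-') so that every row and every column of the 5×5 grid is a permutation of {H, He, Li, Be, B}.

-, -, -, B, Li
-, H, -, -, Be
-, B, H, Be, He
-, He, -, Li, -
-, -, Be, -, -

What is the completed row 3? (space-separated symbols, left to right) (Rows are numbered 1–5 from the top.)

Li B H Be He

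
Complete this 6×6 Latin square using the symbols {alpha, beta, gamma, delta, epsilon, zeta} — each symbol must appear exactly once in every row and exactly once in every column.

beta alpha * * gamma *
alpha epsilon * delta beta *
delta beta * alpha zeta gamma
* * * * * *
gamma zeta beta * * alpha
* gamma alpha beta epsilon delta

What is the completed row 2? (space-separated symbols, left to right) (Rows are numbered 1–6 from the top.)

alpha epsilon gamma delta beta zeta

(r2,c6) = zeta
(r3,c3) = epsilon
(r4,c2) = delta
(r4,c5) = alpha
(r5,c4) = epsilon
(r5,c5) = delta
(r6,c1) = zeta
(r1,c4) = zeta
(r1,c6) = epsilon
(r2,c3) = gamma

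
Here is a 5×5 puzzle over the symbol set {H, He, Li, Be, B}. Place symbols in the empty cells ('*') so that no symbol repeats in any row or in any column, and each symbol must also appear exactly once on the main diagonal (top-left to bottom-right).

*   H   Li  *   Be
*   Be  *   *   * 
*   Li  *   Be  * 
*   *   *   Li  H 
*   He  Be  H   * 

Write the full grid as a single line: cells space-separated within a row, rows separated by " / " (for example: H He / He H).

He H Li B Be / H Be B He Li / B Li H Be He / Be B He Li H / Li He Be H B

Cell (r4,c2): row 4 has {H,Li}; column 2 has {H,He,Li,Be} → B.
Cell (r4,c3): row 4 has {H,Li,B}; column 3 has {Li,Be} → He.
Cell (r5,c5): row 5 has {H,He,Be}; column 5 has {H,Be}; the diagonal has {Li,Be} → B.
Cell (r1,c1): row 1 has {H,Li,Be}; column 1 is empty so far; the diagonal has {Li,Be,B} → He.
Cell (r1,c4): row 1 has {H,He,Li,Be}; column 4 has {H,Li,Be} → B.
Cell (r2,c4): row 2 has {Be}; column 4 has {H,Li,Be,B} → He.
Cell (r2,c5): row 2 has {He,Be}; column 5 has {H,Be,B} → Li.
Cell (r3,c3): row 3 has {Li,Be}; column 3 has {He,Li,Be}; the diagonal has {He,Li,Be,B} → H.
Cell (r3,c5): row 3 has {H,Li,Be}; column 5 has {H,Li,Be,B} → He.
Cell (r4,c1): row 4 has {H,He,Li,B}; column 1 has {He} → Be.
Cell (r5,c1): row 5 has {H,He,Be,B}; column 1 has {He,Be} → Li.
Cell (r2,c3): row 2 has {He,Li,Be}; column 3 has {H,He,Li,Be} → B.
Cell (r3,c1): row 3 has {H,He,Li,Be}; column 1 has {He,Li,Be} → B.
Cell (r2,c1): row 2 has {He,Li,Be,B}; column 1 has {He,Li,Be,B} → H.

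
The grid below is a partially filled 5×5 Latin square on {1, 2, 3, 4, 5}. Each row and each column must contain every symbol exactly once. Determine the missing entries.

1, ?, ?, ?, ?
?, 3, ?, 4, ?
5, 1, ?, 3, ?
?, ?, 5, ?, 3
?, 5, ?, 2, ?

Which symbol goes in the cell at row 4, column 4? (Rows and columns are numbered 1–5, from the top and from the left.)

1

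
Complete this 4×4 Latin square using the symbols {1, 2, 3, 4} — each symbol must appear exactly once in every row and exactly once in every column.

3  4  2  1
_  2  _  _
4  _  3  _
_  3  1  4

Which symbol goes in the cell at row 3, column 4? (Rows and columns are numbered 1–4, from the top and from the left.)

2

(r2,c1) = 1
(r2,c3) = 4
(r2,c4) = 3
(r3,c2) = 1
(r3,c4) = 2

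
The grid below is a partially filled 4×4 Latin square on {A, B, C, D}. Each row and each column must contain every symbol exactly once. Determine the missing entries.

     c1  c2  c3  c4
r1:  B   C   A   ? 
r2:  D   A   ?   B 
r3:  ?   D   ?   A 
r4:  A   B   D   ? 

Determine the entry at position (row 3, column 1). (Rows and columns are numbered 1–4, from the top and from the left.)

C

(r1,c4) = D
(r2,c3) = C
(r3,c1) = C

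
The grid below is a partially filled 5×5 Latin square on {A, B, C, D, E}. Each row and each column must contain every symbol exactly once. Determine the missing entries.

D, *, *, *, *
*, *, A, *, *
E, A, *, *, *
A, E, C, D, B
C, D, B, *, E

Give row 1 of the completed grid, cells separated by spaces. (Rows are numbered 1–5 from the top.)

D B E C A

Cell (r1,c3): row 1 has {D}; column 3 has {A,B,C} → E.
Cell (r2,c1): row 2 has {A}; column 1 has {A,C,D,E} → B.
Cell (r2,c2): row 2 has {A,B}; column 2 has {A,D,E} → C.
Cell (r2,c4): row 2 has {A,B,C}; column 4 has {D} → E.
Cell (r2,c5): row 2 has {A,B,C,E}; column 5 has {B,E} → D.
Cell (r3,c3): row 3 has {A,E}; column 3 has {A,B,C,E} → D.
Cell (r3,c5): row 3 has {A,D,E}; column 5 has {B,D,E} → C.
Cell (r5,c4): row 5 has {B,C,D,E}; column 4 has {D,E} → A.
Cell (r1,c2): row 1 has {D,E}; column 2 has {A,C,D,E} → B.
Cell (r1,c4): row 1 has {B,D,E}; column 4 has {A,D,E} → C.
Cell (r1,c5): row 1 has {B,C,D,E}; column 5 has {B,C,D,E} → A.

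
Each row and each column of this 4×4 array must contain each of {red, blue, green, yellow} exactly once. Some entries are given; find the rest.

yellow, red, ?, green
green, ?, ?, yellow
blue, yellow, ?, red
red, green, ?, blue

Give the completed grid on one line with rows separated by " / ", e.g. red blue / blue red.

(r1,c3) = blue
(r2,c2) = blue
(r2,c3) = red
(r3,c3) = green
(r4,c3) = yellow

yellow red blue green / green blue red yellow / blue yellow green red / red green yellow blue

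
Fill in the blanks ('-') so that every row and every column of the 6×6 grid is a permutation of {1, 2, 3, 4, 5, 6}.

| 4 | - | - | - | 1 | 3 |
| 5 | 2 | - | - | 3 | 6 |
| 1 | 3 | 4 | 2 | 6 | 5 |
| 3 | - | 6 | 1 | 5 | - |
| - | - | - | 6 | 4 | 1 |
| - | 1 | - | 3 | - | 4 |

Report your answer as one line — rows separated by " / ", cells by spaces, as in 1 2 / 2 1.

row 1 has {1,3,4}; column 4 has {1,2,3,6} — only 5 is left for (r1,c4).
row 2 has {2,3,5,6}; column 3 has {4,6} — only 1 is left for (r2,c3).
row 2 has {1,2,3,5,6}; column 4 has {1,2,3,5,6} — only 4 is left for (r2,c4).
row 4 has {1,3,5,6}; column 2 has {1,2,3} — only 4 is left for (r4,c2).
row 4 has {1,3,4,5,6}; column 6 has {1,3,4,5,6} — only 2 is left for (r4,c6).
row 5 has {1,4,6}; column 1 has {1,3,4,5} — only 2 is left for (r5,c1).
row 5 has {1,2,4,6}; column 2 has {1,2,3,4} — only 5 is left for (r5,c2).
row 5 has {1,2,4,5,6}; column 3 has {1,4,6} — only 3 is left for (r5,c3).
row 6 has {1,3,4}; column 1 has {1,2,3,4,5} — only 6 is left for (r6,c1).
row 6 has {1,3,4,6}; column 5 has {1,3,4,5,6} — only 2 is left for (r6,c5).
row 1 has {1,3,4,5}; column 2 has {1,2,3,4,5} — only 6 is left for (r1,c2).
row 1 has {1,3,4,5,6}; column 3 has {1,3,4,6} — only 2 is left for (r1,c3).
row 6 has {1,2,3,4,6}; column 3 has {1,2,3,4,6} — only 5 is left for (r6,c3).

4 6 2 5 1 3 / 5 2 1 4 3 6 / 1 3 4 2 6 5 / 3 4 6 1 5 2 / 2 5 3 6 4 1 / 6 1 5 3 2 4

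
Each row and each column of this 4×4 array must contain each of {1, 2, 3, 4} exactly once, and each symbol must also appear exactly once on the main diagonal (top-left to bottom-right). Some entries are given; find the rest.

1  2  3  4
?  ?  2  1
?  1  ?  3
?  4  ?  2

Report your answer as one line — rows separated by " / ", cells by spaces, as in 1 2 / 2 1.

At row 2, column 2: row 2 has {1,2}; column 2 has {1,2,4}; the diagonal has {1,2}; that leaves 3.
At row 3, column 3: row 3 has {1,3}; column 3 has {2,3}; the diagonal has {1,2,3}; that leaves 4.
At row 4, column 1: row 4 has {2,4}; column 1 has {1}; that leaves 3.
At row 4, column 3: row 4 has {2,3,4}; column 3 has {2,3,4}; that leaves 1.
At row 2, column 1: row 2 has {1,2,3}; column 1 has {1,3}; that leaves 4.
At row 3, column 1: row 3 has {1,3,4}; column 1 has {1,3,4}; that leaves 2.

1 2 3 4 / 4 3 2 1 / 2 1 4 3 / 3 4 1 2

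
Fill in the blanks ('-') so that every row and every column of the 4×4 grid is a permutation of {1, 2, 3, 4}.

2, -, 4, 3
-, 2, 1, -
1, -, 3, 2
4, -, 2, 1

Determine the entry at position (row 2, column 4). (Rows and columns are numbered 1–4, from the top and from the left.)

4

row 1 has {2,3,4}; column 2 has {2} — only 1 is left for (r1,c2).
row 2 has {1,2}; column 1 has {1,2,4} — only 3 is left for (r2,c1).
row 2 has {1,2,3}; column 4 has {1,2,3} — only 4 is left for (r2,c4).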